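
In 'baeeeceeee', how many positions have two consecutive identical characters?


Looking for consecutive identical characters in 'baeeeceeee':
  pos 0-1: 'b' vs 'a' -> different
  pos 1-2: 'a' vs 'e' -> different
  pos 2-3: 'e' vs 'e' -> MATCH ('ee')
  pos 3-4: 'e' vs 'e' -> MATCH ('ee')
  pos 4-5: 'e' vs 'c' -> different
  pos 5-6: 'c' vs 'e' -> different
  pos 6-7: 'e' vs 'e' -> MATCH ('ee')
  pos 7-8: 'e' vs 'e' -> MATCH ('ee')
  pos 8-9: 'e' vs 'e' -> MATCH ('ee')
Consecutive identical pairs: ['ee', 'ee', 'ee', 'ee', 'ee']
Count: 5

5


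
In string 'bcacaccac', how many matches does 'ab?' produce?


Pattern 'ab?' matches 'a' optionally followed by 'b'.
String: 'bcacaccac'
Scanning left to right for 'a' then checking next char:
  Match 1: 'a' (a not followed by b)
  Match 2: 'a' (a not followed by b)
  Match 3: 'a' (a not followed by b)
Total matches: 3

3


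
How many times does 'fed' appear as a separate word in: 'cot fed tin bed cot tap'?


Scanning each word for exact match 'fed':
  Word 1: 'cot' -> no
  Word 2: 'fed' -> MATCH
  Word 3: 'tin' -> no
  Word 4: 'bed' -> no
  Word 5: 'cot' -> no
  Word 6: 'tap' -> no
Total matches: 1

1


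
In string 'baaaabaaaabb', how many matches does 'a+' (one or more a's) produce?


Pattern 'a+' matches one or more consecutive a's.
String: 'baaaabaaaabb'
Scanning for runs of a:
  Match 1: 'aaaa' (length 4)
  Match 2: 'aaaa' (length 4)
Total matches: 2

2


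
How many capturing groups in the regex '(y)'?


To count capturing groups, count each '(' that starts a group.
Pattern: '(y)'
Walking through the pattern:
  Position 0: '(' -> group #1
Total capturing groups: 1

1


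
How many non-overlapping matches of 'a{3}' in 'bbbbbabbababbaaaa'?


Pattern 'a{3}' matches exactly 3 consecutive a's (greedy, non-overlapping).
String: 'bbbbbabbababbaaaa'
Scanning for runs of a's:
  Run at pos 5: 'a' (length 1) -> 0 match(es)
  Run at pos 8: 'a' (length 1) -> 0 match(es)
  Run at pos 10: 'a' (length 1) -> 0 match(es)
  Run at pos 13: 'aaaa' (length 4) -> 1 match(es)
Matches found: ['aaa']
Total: 1

1


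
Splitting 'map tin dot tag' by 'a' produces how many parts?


Splitting by 'a' breaks the string at each occurrence of the separator.
Text: 'map tin dot tag'
Parts after split:
  Part 1: 'm'
  Part 2: 'p tin dot t'
  Part 3: 'g'
Total parts: 3

3


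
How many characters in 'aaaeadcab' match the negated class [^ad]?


Negated class [^ad] matches any char NOT in {a, d}
Scanning 'aaaeadcab':
  pos 0: 'a' -> no (excluded)
  pos 1: 'a' -> no (excluded)
  pos 2: 'a' -> no (excluded)
  pos 3: 'e' -> MATCH
  pos 4: 'a' -> no (excluded)
  pos 5: 'd' -> no (excluded)
  pos 6: 'c' -> MATCH
  pos 7: 'a' -> no (excluded)
  pos 8: 'b' -> MATCH
Total matches: 3

3


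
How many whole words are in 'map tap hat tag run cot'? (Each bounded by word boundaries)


Word boundaries (\b) mark the start/end of each word.
Text: 'map tap hat tag run cot'
Splitting by whitespace:
  Word 1: 'map'
  Word 2: 'tap'
  Word 3: 'hat'
  Word 4: 'tag'
  Word 5: 'run'
  Word 6: 'cot'
Total whole words: 6

6


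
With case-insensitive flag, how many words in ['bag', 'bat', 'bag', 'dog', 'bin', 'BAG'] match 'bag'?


Case-insensitive matching: compare each word's lowercase form to 'bag'.
  'bag' -> lower='bag' -> MATCH
  'bat' -> lower='bat' -> no
  'bag' -> lower='bag' -> MATCH
  'dog' -> lower='dog' -> no
  'bin' -> lower='bin' -> no
  'BAG' -> lower='bag' -> MATCH
Matches: ['bag', 'bag', 'BAG']
Count: 3

3


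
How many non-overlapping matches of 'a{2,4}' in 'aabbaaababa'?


Pattern 'a{2,4}' matches between 2 and 4 consecutive a's (greedy).
String: 'aabbaaababa'
Finding runs of a's and applying greedy matching:
  Run at pos 0: 'aa' (length 2)
  Run at pos 4: 'aaa' (length 3)
  Run at pos 8: 'a' (length 1)
  Run at pos 10: 'a' (length 1)
Matches: ['aa', 'aaa']
Count: 2

2


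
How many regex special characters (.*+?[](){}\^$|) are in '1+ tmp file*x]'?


Regex special characters are: . * + ? [ ] ( ) { } \ ^ $ |
Scanning '1+ tmp file*x]':
  pos 1: '+' -> SPECIAL
  pos 11: '*' -> SPECIAL
  pos 13: ']' -> SPECIAL
Special chars found: ['+', '*', ']']
Total: 3

3


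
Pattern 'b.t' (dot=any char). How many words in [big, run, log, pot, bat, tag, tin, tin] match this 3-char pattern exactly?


Pattern 'b.t' means: starts with 'b', any single char, ends with 't'.
Checking each word (must be exactly 3 chars):
  'big' (len=3): no
  'run' (len=3): no
  'log' (len=3): no
  'pot' (len=3): no
  'bat' (len=3): MATCH
  'tag' (len=3): no
  'tin' (len=3): no
  'tin' (len=3): no
Matching words: ['bat']
Total: 1

1


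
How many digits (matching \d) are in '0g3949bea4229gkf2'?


\d matches any digit 0-9.
Scanning '0g3949bea4229gkf2':
  pos 0: '0' -> DIGIT
  pos 2: '3' -> DIGIT
  pos 3: '9' -> DIGIT
  pos 4: '4' -> DIGIT
  pos 5: '9' -> DIGIT
  pos 9: '4' -> DIGIT
  pos 10: '2' -> DIGIT
  pos 11: '2' -> DIGIT
  pos 12: '9' -> DIGIT
  pos 16: '2' -> DIGIT
Digits found: ['0', '3', '9', '4', '9', '4', '2', '2', '9', '2']
Total: 10

10


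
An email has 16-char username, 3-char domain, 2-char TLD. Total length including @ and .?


An email address has format: username@domain.tld
Username length: 16
'@' character: 1
Domain length: 3
'.' character: 1
TLD length: 2
Total = 16 + 1 + 3 + 1 + 2 = 23

23


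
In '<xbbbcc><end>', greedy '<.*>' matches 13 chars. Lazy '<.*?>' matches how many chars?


Greedy '<.*>' tries to match as MUCH as possible.
Lazy '<.*?>' tries to match as LITTLE as possible.

String: '<xbbbcc><end>'
Greedy '<.*>' starts at first '<' and extends to the LAST '>': '<xbbbcc><end>' (13 chars)
Lazy '<.*?>' starts at first '<' and stops at the FIRST '>': '<xbbbcc>' (8 chars)

8


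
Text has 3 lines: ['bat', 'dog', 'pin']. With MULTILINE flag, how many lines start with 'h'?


With MULTILINE flag, ^ matches the start of each line.
Lines: ['bat', 'dog', 'pin']
Checking which lines start with 'h':
  Line 1: 'bat' -> no
  Line 2: 'dog' -> no
  Line 3: 'pin' -> no
Matching lines: []
Count: 0

0


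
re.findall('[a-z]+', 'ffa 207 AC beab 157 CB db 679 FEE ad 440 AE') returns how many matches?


Pattern '[a-z]+' finds one or more lowercase letters.
Text: 'ffa 207 AC beab 157 CB db 679 FEE ad 440 AE'
Scanning for matches:
  Match 1: 'ffa'
  Match 2: 'beab'
  Match 3: 'db'
  Match 4: 'ad'
Total matches: 4

4


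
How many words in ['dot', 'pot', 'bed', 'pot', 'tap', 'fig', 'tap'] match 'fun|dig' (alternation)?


Alternation 'fun|dig' matches either 'fun' or 'dig'.
Checking each word:
  'dot' -> no
  'pot' -> no
  'bed' -> no
  'pot' -> no
  'tap' -> no
  'fig' -> no
  'tap' -> no
Matches: []
Count: 0

0


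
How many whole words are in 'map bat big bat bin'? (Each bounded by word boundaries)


Word boundaries (\b) mark the start/end of each word.
Text: 'map bat big bat bin'
Splitting by whitespace:
  Word 1: 'map'
  Word 2: 'bat'
  Word 3: 'big'
  Word 4: 'bat'
  Word 5: 'bin'
Total whole words: 5

5


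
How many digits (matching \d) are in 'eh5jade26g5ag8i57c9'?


\d matches any digit 0-9.
Scanning 'eh5jade26g5ag8i57c9':
  pos 2: '5' -> DIGIT
  pos 7: '2' -> DIGIT
  pos 8: '6' -> DIGIT
  pos 10: '5' -> DIGIT
  pos 13: '8' -> DIGIT
  pos 15: '5' -> DIGIT
  pos 16: '7' -> DIGIT
  pos 18: '9' -> DIGIT
Digits found: ['5', '2', '6', '5', '8', '5', '7', '9']
Total: 8

8


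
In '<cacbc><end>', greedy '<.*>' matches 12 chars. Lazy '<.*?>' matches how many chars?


Greedy '<.*>' tries to match as MUCH as possible.
Lazy '<.*?>' tries to match as LITTLE as possible.

String: '<cacbc><end>'
Greedy '<.*>' starts at first '<' and extends to the LAST '>': '<cacbc><end>' (12 chars)
Lazy '<.*?>' starts at first '<' and stops at the FIRST '>': '<cacbc>' (7 chars)

7


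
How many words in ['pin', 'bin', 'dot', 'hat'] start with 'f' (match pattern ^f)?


Pattern ^f anchors to start of word. Check which words begin with 'f':
  'pin' -> no
  'bin' -> no
  'dot' -> no
  'hat' -> no
Matching words: []
Count: 0

0


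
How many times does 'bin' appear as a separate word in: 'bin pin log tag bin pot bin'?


Scanning each word for exact match 'bin':
  Word 1: 'bin' -> MATCH
  Word 2: 'pin' -> no
  Word 3: 'log' -> no
  Word 4: 'tag' -> no
  Word 5: 'bin' -> MATCH
  Word 6: 'pot' -> no
  Word 7: 'bin' -> MATCH
Total matches: 3

3


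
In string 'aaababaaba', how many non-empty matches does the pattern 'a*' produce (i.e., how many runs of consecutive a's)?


Pattern 'a*' matches zero or more a's. We want non-empty runs of consecutive a's.
String: 'aaababaaba'
Walking through the string to find runs of a's:
  Run 1: positions 0-2 -> 'aaa'
  Run 2: positions 4-4 -> 'a'
  Run 3: positions 6-7 -> 'aa'
  Run 4: positions 9-9 -> 'a'
Non-empty runs found: ['aaa', 'a', 'aa', 'a']
Count: 4

4


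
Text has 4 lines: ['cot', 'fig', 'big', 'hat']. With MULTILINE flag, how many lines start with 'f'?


With MULTILINE flag, ^ matches the start of each line.
Lines: ['cot', 'fig', 'big', 'hat']
Checking which lines start with 'f':
  Line 1: 'cot' -> no
  Line 2: 'fig' -> MATCH
  Line 3: 'big' -> no
  Line 4: 'hat' -> no
Matching lines: ['fig']
Count: 1

1


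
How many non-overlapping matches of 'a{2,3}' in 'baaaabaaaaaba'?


Pattern 'a{2,3}' matches between 2 and 3 consecutive a's (greedy).
String: 'baaaabaaaaaba'
Finding runs of a's and applying greedy matching:
  Run at pos 1: 'aaaa' (length 4)
  Run at pos 6: 'aaaaa' (length 5)
  Run at pos 12: 'a' (length 1)
Matches: ['aaa', 'aaa', 'aa']
Count: 3

3


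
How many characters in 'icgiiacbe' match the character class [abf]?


Character class [abf] matches any of: {a, b, f}
Scanning string 'icgiiacbe' character by character:
  pos 0: 'i' -> no
  pos 1: 'c' -> no
  pos 2: 'g' -> no
  pos 3: 'i' -> no
  pos 4: 'i' -> no
  pos 5: 'a' -> MATCH
  pos 6: 'c' -> no
  pos 7: 'b' -> MATCH
  pos 8: 'e' -> no
Total matches: 2

2


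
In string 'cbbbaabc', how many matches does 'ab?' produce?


Pattern 'ab?' matches 'a' optionally followed by 'b'.
String: 'cbbbaabc'
Scanning left to right for 'a' then checking next char:
  Match 1: 'a' (a not followed by b)
  Match 2: 'ab' (a followed by b)
Total matches: 2

2


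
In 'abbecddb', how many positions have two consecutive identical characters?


Looking for consecutive identical characters in 'abbecddb':
  pos 0-1: 'a' vs 'b' -> different
  pos 1-2: 'b' vs 'b' -> MATCH ('bb')
  pos 2-3: 'b' vs 'e' -> different
  pos 3-4: 'e' vs 'c' -> different
  pos 4-5: 'c' vs 'd' -> different
  pos 5-6: 'd' vs 'd' -> MATCH ('dd')
  pos 6-7: 'd' vs 'b' -> different
Consecutive identical pairs: ['bb', 'dd']
Count: 2

2


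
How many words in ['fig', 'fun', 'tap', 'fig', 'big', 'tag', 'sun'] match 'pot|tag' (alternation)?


Alternation 'pot|tag' matches either 'pot' or 'tag'.
Checking each word:
  'fig' -> no
  'fun' -> no
  'tap' -> no
  'fig' -> no
  'big' -> no
  'tag' -> MATCH
  'sun' -> no
Matches: ['tag']
Count: 1

1


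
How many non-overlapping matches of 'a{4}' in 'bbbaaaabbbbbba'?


Pattern 'a{4}' matches exactly 4 consecutive a's (greedy, non-overlapping).
String: 'bbbaaaabbbbbba'
Scanning for runs of a's:
  Run at pos 3: 'aaaa' (length 4) -> 1 match(es)
  Run at pos 13: 'a' (length 1) -> 0 match(es)
Matches found: ['aaaa']
Total: 1

1


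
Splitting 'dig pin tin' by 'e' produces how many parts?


Splitting by 'e' breaks the string at each occurrence of the separator.
Text: 'dig pin tin'
Parts after split:
  Part 1: 'dig pin tin'
Total parts: 1

1


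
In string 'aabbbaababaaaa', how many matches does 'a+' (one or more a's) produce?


Pattern 'a+' matches one or more consecutive a's.
String: 'aabbbaababaaaa'
Scanning for runs of a:
  Match 1: 'aa' (length 2)
  Match 2: 'aa' (length 2)
  Match 3: 'a' (length 1)
  Match 4: 'aaaa' (length 4)
Total matches: 4

4


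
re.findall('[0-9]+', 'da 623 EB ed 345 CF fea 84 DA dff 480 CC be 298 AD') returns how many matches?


Pattern '[0-9]+' finds one or more digits.
Text: 'da 623 EB ed 345 CF fea 84 DA dff 480 CC be 298 AD'
Scanning for matches:
  Match 1: '623'
  Match 2: '345'
  Match 3: '84'
  Match 4: '480'
  Match 5: '298'
Total matches: 5

5


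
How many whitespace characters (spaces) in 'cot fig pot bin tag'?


\s matches whitespace characters (spaces, tabs, etc.).
Text: 'cot fig pot bin tag'
This text has 5 words separated by spaces.
Number of spaces = number of words - 1 = 5 - 1 = 4

4


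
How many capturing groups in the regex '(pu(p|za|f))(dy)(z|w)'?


To count capturing groups, count each '(' that starts a group.
Pattern: '(pu(p|za|f))(dy)(z|w)'
Walking through the pattern:
  Position 0: '(' -> group #1
  Position 3: '(' -> group #2
  Position 12: '(' -> group #3
  Position 16: '(' -> group #4
Total capturing groups: 4

4


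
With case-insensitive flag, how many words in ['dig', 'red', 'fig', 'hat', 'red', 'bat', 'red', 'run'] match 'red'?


Case-insensitive matching: compare each word's lowercase form to 'red'.
  'dig' -> lower='dig' -> no
  'red' -> lower='red' -> MATCH
  'fig' -> lower='fig' -> no
  'hat' -> lower='hat' -> no
  'red' -> lower='red' -> MATCH
  'bat' -> lower='bat' -> no
  'red' -> lower='red' -> MATCH
  'run' -> lower='run' -> no
Matches: ['red', 'red', 'red']
Count: 3

3


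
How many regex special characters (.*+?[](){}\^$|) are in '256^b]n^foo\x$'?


Regex special characters are: . * + ? [ ] ( ) { } \ ^ $ |
Scanning '256^b]n^foo\x$':
  pos 3: '^' -> SPECIAL
  pos 5: ']' -> SPECIAL
  pos 7: '^' -> SPECIAL
  pos 11: '\' -> SPECIAL
  pos 13: '$' -> SPECIAL
Special chars found: ['^', ']', '^', '\\', '$']
Total: 5

5


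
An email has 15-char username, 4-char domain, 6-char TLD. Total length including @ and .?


An email address has format: username@domain.tld
Username length: 15
'@' character: 1
Domain length: 4
'.' character: 1
TLD length: 6
Total = 15 + 1 + 4 + 1 + 6 = 27

27


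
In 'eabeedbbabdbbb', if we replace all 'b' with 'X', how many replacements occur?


re.sub('b', 'X', text) replaces every occurrence of 'b' with 'X'.
Text: 'eabeedbbabdbbb'
Scanning for 'b':
  pos 2: 'b' -> replacement #1
  pos 6: 'b' -> replacement #2
  pos 7: 'b' -> replacement #3
  pos 9: 'b' -> replacement #4
  pos 11: 'b' -> replacement #5
  pos 12: 'b' -> replacement #6
  pos 13: 'b' -> replacement #7
Total replacements: 7

7


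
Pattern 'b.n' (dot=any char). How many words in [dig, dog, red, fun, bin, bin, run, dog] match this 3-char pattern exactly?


Pattern 'b.n' means: starts with 'b', any single char, ends with 'n'.
Checking each word (must be exactly 3 chars):
  'dig' (len=3): no
  'dog' (len=3): no
  'red' (len=3): no
  'fun' (len=3): no
  'bin' (len=3): MATCH
  'bin' (len=3): MATCH
  'run' (len=3): no
  'dog' (len=3): no
Matching words: ['bin', 'bin']
Total: 2

2


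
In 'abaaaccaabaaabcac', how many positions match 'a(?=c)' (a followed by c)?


Lookahead 'a(?=c)' matches 'a' only when followed by 'c'.
String: 'abaaaccaabaaabcac'
Checking each position where char is 'a':
  pos 0: 'a' -> no (next='b')
  pos 2: 'a' -> no (next='a')
  pos 3: 'a' -> no (next='a')
  pos 4: 'a' -> MATCH (next='c')
  pos 7: 'a' -> no (next='a')
  pos 8: 'a' -> no (next='b')
  pos 10: 'a' -> no (next='a')
  pos 11: 'a' -> no (next='a')
  pos 12: 'a' -> no (next='b')
  pos 15: 'a' -> MATCH (next='c')
Matching positions: [4, 15]
Count: 2

2


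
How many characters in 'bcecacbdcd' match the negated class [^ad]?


Negated class [^ad] matches any char NOT in {a, d}
Scanning 'bcecacbdcd':
  pos 0: 'b' -> MATCH
  pos 1: 'c' -> MATCH
  pos 2: 'e' -> MATCH
  pos 3: 'c' -> MATCH
  pos 4: 'a' -> no (excluded)
  pos 5: 'c' -> MATCH
  pos 6: 'b' -> MATCH
  pos 7: 'd' -> no (excluded)
  pos 8: 'c' -> MATCH
  pos 9: 'd' -> no (excluded)
Total matches: 7

7


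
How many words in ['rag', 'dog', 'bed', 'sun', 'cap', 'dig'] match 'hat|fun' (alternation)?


Alternation 'hat|fun' matches either 'hat' or 'fun'.
Checking each word:
  'rag' -> no
  'dog' -> no
  'bed' -> no
  'sun' -> no
  'cap' -> no
  'dig' -> no
Matches: []
Count: 0

0


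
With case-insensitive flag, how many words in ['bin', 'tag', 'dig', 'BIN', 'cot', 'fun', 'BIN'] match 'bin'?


Case-insensitive matching: compare each word's lowercase form to 'bin'.
  'bin' -> lower='bin' -> MATCH
  'tag' -> lower='tag' -> no
  'dig' -> lower='dig' -> no
  'BIN' -> lower='bin' -> MATCH
  'cot' -> lower='cot' -> no
  'fun' -> lower='fun' -> no
  'BIN' -> lower='bin' -> MATCH
Matches: ['bin', 'BIN', 'BIN']
Count: 3

3


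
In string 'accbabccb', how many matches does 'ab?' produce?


Pattern 'ab?' matches 'a' optionally followed by 'b'.
String: 'accbabccb'
Scanning left to right for 'a' then checking next char:
  Match 1: 'a' (a not followed by b)
  Match 2: 'ab' (a followed by b)
Total matches: 2

2


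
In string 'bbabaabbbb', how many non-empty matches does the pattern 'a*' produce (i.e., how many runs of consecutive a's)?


Pattern 'a*' matches zero or more a's. We want non-empty runs of consecutive a's.
String: 'bbabaabbbb'
Walking through the string to find runs of a's:
  Run 1: positions 2-2 -> 'a'
  Run 2: positions 4-5 -> 'aa'
Non-empty runs found: ['a', 'aa']
Count: 2

2


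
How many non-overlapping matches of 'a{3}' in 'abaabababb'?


Pattern 'a{3}' matches exactly 3 consecutive a's (greedy, non-overlapping).
String: 'abaabababb'
Scanning for runs of a's:
  Run at pos 0: 'a' (length 1) -> 0 match(es)
  Run at pos 2: 'aa' (length 2) -> 0 match(es)
  Run at pos 5: 'a' (length 1) -> 0 match(es)
  Run at pos 7: 'a' (length 1) -> 0 match(es)
Matches found: []
Total: 0

0


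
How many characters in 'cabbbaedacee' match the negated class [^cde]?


Negated class [^cde] matches any char NOT in {c, d, e}
Scanning 'cabbbaedacee':
  pos 0: 'c' -> no (excluded)
  pos 1: 'a' -> MATCH
  pos 2: 'b' -> MATCH
  pos 3: 'b' -> MATCH
  pos 4: 'b' -> MATCH
  pos 5: 'a' -> MATCH
  pos 6: 'e' -> no (excluded)
  pos 7: 'd' -> no (excluded)
  pos 8: 'a' -> MATCH
  pos 9: 'c' -> no (excluded)
  pos 10: 'e' -> no (excluded)
  pos 11: 'e' -> no (excluded)
Total matches: 6

6


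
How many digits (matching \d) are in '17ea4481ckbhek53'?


\d matches any digit 0-9.
Scanning '17ea4481ckbhek53':
  pos 0: '1' -> DIGIT
  pos 1: '7' -> DIGIT
  pos 4: '4' -> DIGIT
  pos 5: '4' -> DIGIT
  pos 6: '8' -> DIGIT
  pos 7: '1' -> DIGIT
  pos 14: '5' -> DIGIT
  pos 15: '3' -> DIGIT
Digits found: ['1', '7', '4', '4', '8', '1', '5', '3']
Total: 8

8


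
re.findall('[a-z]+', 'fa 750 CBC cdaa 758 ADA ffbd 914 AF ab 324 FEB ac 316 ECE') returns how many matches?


Pattern '[a-z]+' finds one or more lowercase letters.
Text: 'fa 750 CBC cdaa 758 ADA ffbd 914 AF ab 324 FEB ac 316 ECE'
Scanning for matches:
  Match 1: 'fa'
  Match 2: 'cdaa'
  Match 3: 'ffbd'
  Match 4: 'ab'
  Match 5: 'ac'
Total matches: 5

5


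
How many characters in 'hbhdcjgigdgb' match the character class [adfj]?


Character class [adfj] matches any of: {a, d, f, j}
Scanning string 'hbhdcjgigdgb' character by character:
  pos 0: 'h' -> no
  pos 1: 'b' -> no
  pos 2: 'h' -> no
  pos 3: 'd' -> MATCH
  pos 4: 'c' -> no
  pos 5: 'j' -> MATCH
  pos 6: 'g' -> no
  pos 7: 'i' -> no
  pos 8: 'g' -> no
  pos 9: 'd' -> MATCH
  pos 10: 'g' -> no
  pos 11: 'b' -> no
Total matches: 3

3


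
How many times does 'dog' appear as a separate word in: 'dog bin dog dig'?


Scanning each word for exact match 'dog':
  Word 1: 'dog' -> MATCH
  Word 2: 'bin' -> no
  Word 3: 'dog' -> MATCH
  Word 4: 'dig' -> no
Total matches: 2

2


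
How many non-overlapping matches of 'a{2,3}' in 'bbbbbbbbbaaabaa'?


Pattern 'a{2,3}' matches between 2 and 3 consecutive a's (greedy).
String: 'bbbbbbbbbaaabaa'
Finding runs of a's and applying greedy matching:
  Run at pos 9: 'aaa' (length 3)
  Run at pos 13: 'aa' (length 2)
Matches: ['aaa', 'aa']
Count: 2

2


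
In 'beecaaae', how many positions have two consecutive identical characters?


Looking for consecutive identical characters in 'beecaaae':
  pos 0-1: 'b' vs 'e' -> different
  pos 1-2: 'e' vs 'e' -> MATCH ('ee')
  pos 2-3: 'e' vs 'c' -> different
  pos 3-4: 'c' vs 'a' -> different
  pos 4-5: 'a' vs 'a' -> MATCH ('aa')
  pos 5-6: 'a' vs 'a' -> MATCH ('aa')
  pos 6-7: 'a' vs 'e' -> different
Consecutive identical pairs: ['ee', 'aa', 'aa']
Count: 3

3


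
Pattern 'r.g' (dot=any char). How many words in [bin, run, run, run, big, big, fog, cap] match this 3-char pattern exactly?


Pattern 'r.g' means: starts with 'r', any single char, ends with 'g'.
Checking each word (must be exactly 3 chars):
  'bin' (len=3): no
  'run' (len=3): no
  'run' (len=3): no
  'run' (len=3): no
  'big' (len=3): no
  'big' (len=3): no
  'fog' (len=3): no
  'cap' (len=3): no
Matching words: []
Total: 0

0


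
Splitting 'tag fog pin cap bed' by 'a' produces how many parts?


Splitting by 'a' breaks the string at each occurrence of the separator.
Text: 'tag fog pin cap bed'
Parts after split:
  Part 1: 't'
  Part 2: 'g fog pin c'
  Part 3: 'p bed'
Total parts: 3

3


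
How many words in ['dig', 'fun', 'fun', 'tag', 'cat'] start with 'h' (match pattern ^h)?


Pattern ^h anchors to start of word. Check which words begin with 'h':
  'dig' -> no
  'fun' -> no
  'fun' -> no
  'tag' -> no
  'cat' -> no
Matching words: []
Count: 0

0


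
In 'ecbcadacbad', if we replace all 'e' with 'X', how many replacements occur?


re.sub('e', 'X', text) replaces every occurrence of 'e' with 'X'.
Text: 'ecbcadacbad'
Scanning for 'e':
  pos 0: 'e' -> replacement #1
Total replacements: 1

1


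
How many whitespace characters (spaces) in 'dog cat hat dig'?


\s matches whitespace characters (spaces, tabs, etc.).
Text: 'dog cat hat dig'
This text has 4 words separated by spaces.
Number of spaces = number of words - 1 = 4 - 1 = 3

3


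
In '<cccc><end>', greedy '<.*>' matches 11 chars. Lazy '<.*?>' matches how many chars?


Greedy '<.*>' tries to match as MUCH as possible.
Lazy '<.*?>' tries to match as LITTLE as possible.

String: '<cccc><end>'
Greedy '<.*>' starts at first '<' and extends to the LAST '>': '<cccc><end>' (11 chars)
Lazy '<.*?>' starts at first '<' and stops at the FIRST '>': '<cccc>' (6 chars)

6


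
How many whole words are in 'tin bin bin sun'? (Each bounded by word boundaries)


Word boundaries (\b) mark the start/end of each word.
Text: 'tin bin bin sun'
Splitting by whitespace:
  Word 1: 'tin'
  Word 2: 'bin'
  Word 3: 'bin'
  Word 4: 'sun'
Total whole words: 4

4


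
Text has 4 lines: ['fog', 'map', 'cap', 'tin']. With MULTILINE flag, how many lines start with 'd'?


With MULTILINE flag, ^ matches the start of each line.
Lines: ['fog', 'map', 'cap', 'tin']
Checking which lines start with 'd':
  Line 1: 'fog' -> no
  Line 2: 'map' -> no
  Line 3: 'cap' -> no
  Line 4: 'tin' -> no
Matching lines: []
Count: 0

0


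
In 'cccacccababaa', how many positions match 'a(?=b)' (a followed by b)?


Lookahead 'a(?=b)' matches 'a' only when followed by 'b'.
String: 'cccacccababaa'
Checking each position where char is 'a':
  pos 3: 'a' -> no (next='c')
  pos 7: 'a' -> MATCH (next='b')
  pos 9: 'a' -> MATCH (next='b')
  pos 11: 'a' -> no (next='a')
Matching positions: [7, 9]
Count: 2

2


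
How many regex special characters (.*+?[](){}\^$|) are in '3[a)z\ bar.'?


Regex special characters are: . * + ? [ ] ( ) { } \ ^ $ |
Scanning '3[a)z\ bar.':
  pos 1: '[' -> SPECIAL
  pos 3: ')' -> SPECIAL
  pos 5: '\' -> SPECIAL
  pos 10: '.' -> SPECIAL
Special chars found: ['[', ')', '\\', '.']
Total: 4

4


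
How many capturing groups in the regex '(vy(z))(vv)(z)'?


To count capturing groups, count each '(' that starts a group.
Pattern: '(vy(z))(vv)(z)'
Walking through the pattern:
  Position 0: '(' -> group #1
  Position 3: '(' -> group #2
  Position 7: '(' -> group #3
  Position 11: '(' -> group #4
Total capturing groups: 4

4


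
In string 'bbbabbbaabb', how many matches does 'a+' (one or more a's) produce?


Pattern 'a+' matches one or more consecutive a's.
String: 'bbbabbbaabb'
Scanning for runs of a:
  Match 1: 'a' (length 1)
  Match 2: 'aa' (length 2)
Total matches: 2

2


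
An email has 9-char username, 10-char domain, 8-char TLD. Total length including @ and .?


An email address has format: username@domain.tld
Username length: 9
'@' character: 1
Domain length: 10
'.' character: 1
TLD length: 8
Total = 9 + 1 + 10 + 1 + 8 = 29

29


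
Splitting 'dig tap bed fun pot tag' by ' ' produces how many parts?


Splitting by ' ' breaks the string at each occurrence of the separator.
Text: 'dig tap bed fun pot tag'
Parts after split:
  Part 1: 'dig'
  Part 2: 'tap'
  Part 3: 'bed'
  Part 4: 'fun'
  Part 5: 'pot'
  Part 6: 'tag'
Total parts: 6

6


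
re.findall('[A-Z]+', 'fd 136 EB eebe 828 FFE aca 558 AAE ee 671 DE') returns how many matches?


Pattern '[A-Z]+' finds one or more uppercase letters.
Text: 'fd 136 EB eebe 828 FFE aca 558 AAE ee 671 DE'
Scanning for matches:
  Match 1: 'EB'
  Match 2: 'FFE'
  Match 3: 'AAE'
  Match 4: 'DE'
Total matches: 4

4


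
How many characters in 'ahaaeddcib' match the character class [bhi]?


Character class [bhi] matches any of: {b, h, i}
Scanning string 'ahaaeddcib' character by character:
  pos 0: 'a' -> no
  pos 1: 'h' -> MATCH
  pos 2: 'a' -> no
  pos 3: 'a' -> no
  pos 4: 'e' -> no
  pos 5: 'd' -> no
  pos 6: 'd' -> no
  pos 7: 'c' -> no
  pos 8: 'i' -> MATCH
  pos 9: 'b' -> MATCH
Total matches: 3

3


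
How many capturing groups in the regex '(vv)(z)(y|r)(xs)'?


To count capturing groups, count each '(' that starts a group.
Pattern: '(vv)(z)(y|r)(xs)'
Walking through the pattern:
  Position 0: '(' -> group #1
  Position 4: '(' -> group #2
  Position 7: '(' -> group #3
  Position 12: '(' -> group #4
Total capturing groups: 4

4


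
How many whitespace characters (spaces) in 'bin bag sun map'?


\s matches whitespace characters (spaces, tabs, etc.).
Text: 'bin bag sun map'
This text has 4 words separated by spaces.
Number of spaces = number of words - 1 = 4 - 1 = 3

3


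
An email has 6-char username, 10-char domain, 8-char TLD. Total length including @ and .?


An email address has format: username@domain.tld
Username length: 6
'@' character: 1
Domain length: 10
'.' character: 1
TLD length: 8
Total = 6 + 1 + 10 + 1 + 8 = 26

26


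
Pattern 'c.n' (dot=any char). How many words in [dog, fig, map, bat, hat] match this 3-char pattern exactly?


Pattern 'c.n' means: starts with 'c', any single char, ends with 'n'.
Checking each word (must be exactly 3 chars):
  'dog' (len=3): no
  'fig' (len=3): no
  'map' (len=3): no
  'bat' (len=3): no
  'hat' (len=3): no
Matching words: []
Total: 0

0


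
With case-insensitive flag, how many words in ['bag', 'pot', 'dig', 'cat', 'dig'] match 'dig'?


Case-insensitive matching: compare each word's lowercase form to 'dig'.
  'bag' -> lower='bag' -> no
  'pot' -> lower='pot' -> no
  'dig' -> lower='dig' -> MATCH
  'cat' -> lower='cat' -> no
  'dig' -> lower='dig' -> MATCH
Matches: ['dig', 'dig']
Count: 2

2


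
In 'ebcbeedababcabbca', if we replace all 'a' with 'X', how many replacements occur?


re.sub('a', 'X', text) replaces every occurrence of 'a' with 'X'.
Text: 'ebcbeedababcabbca'
Scanning for 'a':
  pos 7: 'a' -> replacement #1
  pos 9: 'a' -> replacement #2
  pos 12: 'a' -> replacement #3
  pos 16: 'a' -> replacement #4
Total replacements: 4

4


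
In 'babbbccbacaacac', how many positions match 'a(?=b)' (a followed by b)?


Lookahead 'a(?=b)' matches 'a' only when followed by 'b'.
String: 'babbbccbacaacac'
Checking each position where char is 'a':
  pos 1: 'a' -> MATCH (next='b')
  pos 8: 'a' -> no (next='c')
  pos 10: 'a' -> no (next='a')
  pos 11: 'a' -> no (next='c')
  pos 13: 'a' -> no (next='c')
Matching positions: [1]
Count: 1

1


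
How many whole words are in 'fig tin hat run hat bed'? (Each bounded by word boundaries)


Word boundaries (\b) mark the start/end of each word.
Text: 'fig tin hat run hat bed'
Splitting by whitespace:
  Word 1: 'fig'
  Word 2: 'tin'
  Word 3: 'hat'
  Word 4: 'run'
  Word 5: 'hat'
  Word 6: 'bed'
Total whole words: 6

6


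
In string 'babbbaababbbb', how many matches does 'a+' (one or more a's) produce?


Pattern 'a+' matches one or more consecutive a's.
String: 'babbbaababbbb'
Scanning for runs of a:
  Match 1: 'a' (length 1)
  Match 2: 'aa' (length 2)
  Match 3: 'a' (length 1)
Total matches: 3

3


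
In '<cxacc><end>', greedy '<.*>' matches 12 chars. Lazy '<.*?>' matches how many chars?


Greedy '<.*>' tries to match as MUCH as possible.
Lazy '<.*?>' tries to match as LITTLE as possible.

String: '<cxacc><end>'
Greedy '<.*>' starts at first '<' and extends to the LAST '>': '<cxacc><end>' (12 chars)
Lazy '<.*?>' starts at first '<' and stops at the FIRST '>': '<cxacc>' (7 chars)

7


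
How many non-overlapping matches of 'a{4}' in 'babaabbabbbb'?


Pattern 'a{4}' matches exactly 4 consecutive a's (greedy, non-overlapping).
String: 'babaabbabbbb'
Scanning for runs of a's:
  Run at pos 1: 'a' (length 1) -> 0 match(es)
  Run at pos 3: 'aa' (length 2) -> 0 match(es)
  Run at pos 7: 'a' (length 1) -> 0 match(es)
Matches found: []
Total: 0

0


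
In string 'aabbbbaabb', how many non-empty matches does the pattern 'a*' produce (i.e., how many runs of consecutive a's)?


Pattern 'a*' matches zero or more a's. We want non-empty runs of consecutive a's.
String: 'aabbbbaabb'
Walking through the string to find runs of a's:
  Run 1: positions 0-1 -> 'aa'
  Run 2: positions 6-7 -> 'aa'
Non-empty runs found: ['aa', 'aa']
Count: 2

2


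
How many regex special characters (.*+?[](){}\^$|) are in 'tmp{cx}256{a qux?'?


Regex special characters are: . * + ? [ ] ( ) { } \ ^ $ |
Scanning 'tmp{cx}256{a qux?':
  pos 3: '{' -> SPECIAL
  pos 6: '}' -> SPECIAL
  pos 10: '{' -> SPECIAL
  pos 16: '?' -> SPECIAL
Special chars found: ['{', '}', '{', '?']
Total: 4

4


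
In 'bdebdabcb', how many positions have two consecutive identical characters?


Looking for consecutive identical characters in 'bdebdabcb':
  pos 0-1: 'b' vs 'd' -> different
  pos 1-2: 'd' vs 'e' -> different
  pos 2-3: 'e' vs 'b' -> different
  pos 3-4: 'b' vs 'd' -> different
  pos 4-5: 'd' vs 'a' -> different
  pos 5-6: 'a' vs 'b' -> different
  pos 6-7: 'b' vs 'c' -> different
  pos 7-8: 'c' vs 'b' -> different
Consecutive identical pairs: []
Count: 0

0


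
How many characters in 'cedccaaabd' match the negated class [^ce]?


Negated class [^ce] matches any char NOT in {c, e}
Scanning 'cedccaaabd':
  pos 0: 'c' -> no (excluded)
  pos 1: 'e' -> no (excluded)
  pos 2: 'd' -> MATCH
  pos 3: 'c' -> no (excluded)
  pos 4: 'c' -> no (excluded)
  pos 5: 'a' -> MATCH
  pos 6: 'a' -> MATCH
  pos 7: 'a' -> MATCH
  pos 8: 'b' -> MATCH
  pos 9: 'd' -> MATCH
Total matches: 6

6


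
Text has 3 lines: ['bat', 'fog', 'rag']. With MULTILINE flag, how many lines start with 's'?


With MULTILINE flag, ^ matches the start of each line.
Lines: ['bat', 'fog', 'rag']
Checking which lines start with 's':
  Line 1: 'bat' -> no
  Line 2: 'fog' -> no
  Line 3: 'rag' -> no
Matching lines: []
Count: 0

0


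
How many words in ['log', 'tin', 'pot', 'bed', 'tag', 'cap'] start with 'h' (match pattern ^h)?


Pattern ^h anchors to start of word. Check which words begin with 'h':
  'log' -> no
  'tin' -> no
  'pot' -> no
  'bed' -> no
  'tag' -> no
  'cap' -> no
Matching words: []
Count: 0

0


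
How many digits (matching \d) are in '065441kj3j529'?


\d matches any digit 0-9.
Scanning '065441kj3j529':
  pos 0: '0' -> DIGIT
  pos 1: '6' -> DIGIT
  pos 2: '5' -> DIGIT
  pos 3: '4' -> DIGIT
  pos 4: '4' -> DIGIT
  pos 5: '1' -> DIGIT
  pos 8: '3' -> DIGIT
  pos 10: '5' -> DIGIT
  pos 11: '2' -> DIGIT
  pos 12: '9' -> DIGIT
Digits found: ['0', '6', '5', '4', '4', '1', '3', '5', '2', '9']
Total: 10

10


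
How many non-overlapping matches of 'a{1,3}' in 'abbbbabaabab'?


Pattern 'a{1,3}' matches between 1 and 3 consecutive a's (greedy).
String: 'abbbbabaabab'
Finding runs of a's and applying greedy matching:
  Run at pos 0: 'a' (length 1)
  Run at pos 5: 'a' (length 1)
  Run at pos 7: 'aa' (length 2)
  Run at pos 10: 'a' (length 1)
Matches: ['a', 'a', 'aa', 'a']
Count: 4

4


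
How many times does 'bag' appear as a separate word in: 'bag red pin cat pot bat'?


Scanning each word for exact match 'bag':
  Word 1: 'bag' -> MATCH
  Word 2: 'red' -> no
  Word 3: 'pin' -> no
  Word 4: 'cat' -> no
  Word 5: 'pot' -> no
  Word 6: 'bat' -> no
Total matches: 1

1


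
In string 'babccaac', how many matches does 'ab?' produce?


Pattern 'ab?' matches 'a' optionally followed by 'b'.
String: 'babccaac'
Scanning left to right for 'a' then checking next char:
  Match 1: 'ab' (a followed by b)
  Match 2: 'a' (a not followed by b)
  Match 3: 'a' (a not followed by b)
Total matches: 3

3


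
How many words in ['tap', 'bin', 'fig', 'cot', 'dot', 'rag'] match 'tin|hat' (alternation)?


Alternation 'tin|hat' matches either 'tin' or 'hat'.
Checking each word:
  'tap' -> no
  'bin' -> no
  'fig' -> no
  'cot' -> no
  'dot' -> no
  'rag' -> no
Matches: []
Count: 0

0


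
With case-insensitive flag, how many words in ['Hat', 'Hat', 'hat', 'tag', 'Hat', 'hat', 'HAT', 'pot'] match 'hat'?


Case-insensitive matching: compare each word's lowercase form to 'hat'.
  'Hat' -> lower='hat' -> MATCH
  'Hat' -> lower='hat' -> MATCH
  'hat' -> lower='hat' -> MATCH
  'tag' -> lower='tag' -> no
  'Hat' -> lower='hat' -> MATCH
  'hat' -> lower='hat' -> MATCH
  'HAT' -> lower='hat' -> MATCH
  'pot' -> lower='pot' -> no
Matches: ['Hat', 'Hat', 'hat', 'Hat', 'hat', 'HAT']
Count: 6

6


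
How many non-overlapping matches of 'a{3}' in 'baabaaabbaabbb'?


Pattern 'a{3}' matches exactly 3 consecutive a's (greedy, non-overlapping).
String: 'baabaaabbaabbb'
Scanning for runs of a's:
  Run at pos 1: 'aa' (length 2) -> 0 match(es)
  Run at pos 4: 'aaa' (length 3) -> 1 match(es)
  Run at pos 9: 'aa' (length 2) -> 0 match(es)
Matches found: ['aaa']
Total: 1

1


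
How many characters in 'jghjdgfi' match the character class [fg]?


Character class [fg] matches any of: {f, g}
Scanning string 'jghjdgfi' character by character:
  pos 0: 'j' -> no
  pos 1: 'g' -> MATCH
  pos 2: 'h' -> no
  pos 3: 'j' -> no
  pos 4: 'd' -> no
  pos 5: 'g' -> MATCH
  pos 6: 'f' -> MATCH
  pos 7: 'i' -> no
Total matches: 3

3


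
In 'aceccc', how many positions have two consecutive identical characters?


Looking for consecutive identical characters in 'aceccc':
  pos 0-1: 'a' vs 'c' -> different
  pos 1-2: 'c' vs 'e' -> different
  pos 2-3: 'e' vs 'c' -> different
  pos 3-4: 'c' vs 'c' -> MATCH ('cc')
  pos 4-5: 'c' vs 'c' -> MATCH ('cc')
Consecutive identical pairs: ['cc', 'cc']
Count: 2

2


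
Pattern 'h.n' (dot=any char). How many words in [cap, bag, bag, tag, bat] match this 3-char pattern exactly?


Pattern 'h.n' means: starts with 'h', any single char, ends with 'n'.
Checking each word (must be exactly 3 chars):
  'cap' (len=3): no
  'bag' (len=3): no
  'bag' (len=3): no
  'tag' (len=3): no
  'bat' (len=3): no
Matching words: []
Total: 0

0


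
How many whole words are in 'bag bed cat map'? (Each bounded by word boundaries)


Word boundaries (\b) mark the start/end of each word.
Text: 'bag bed cat map'
Splitting by whitespace:
  Word 1: 'bag'
  Word 2: 'bed'
  Word 3: 'cat'
  Word 4: 'map'
Total whole words: 4

4


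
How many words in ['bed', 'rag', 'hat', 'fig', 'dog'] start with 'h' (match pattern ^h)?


Pattern ^h anchors to start of word. Check which words begin with 'h':
  'bed' -> no
  'rag' -> no
  'hat' -> MATCH (starts with 'h')
  'fig' -> no
  'dog' -> no
Matching words: ['hat']
Count: 1

1


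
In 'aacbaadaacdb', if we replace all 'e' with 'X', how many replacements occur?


re.sub('e', 'X', text) replaces every occurrence of 'e' with 'X'.
Text: 'aacbaadaacdb'
Scanning for 'e':
Total replacements: 0

0


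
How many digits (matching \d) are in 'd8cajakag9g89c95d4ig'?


\d matches any digit 0-9.
Scanning 'd8cajakag9g89c95d4ig':
  pos 1: '8' -> DIGIT
  pos 9: '9' -> DIGIT
  pos 11: '8' -> DIGIT
  pos 12: '9' -> DIGIT
  pos 14: '9' -> DIGIT
  pos 15: '5' -> DIGIT
  pos 17: '4' -> DIGIT
Digits found: ['8', '9', '8', '9', '9', '5', '4']
Total: 7

7


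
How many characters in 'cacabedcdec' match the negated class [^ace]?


Negated class [^ace] matches any char NOT in {a, c, e}
Scanning 'cacabedcdec':
  pos 0: 'c' -> no (excluded)
  pos 1: 'a' -> no (excluded)
  pos 2: 'c' -> no (excluded)
  pos 3: 'a' -> no (excluded)
  pos 4: 'b' -> MATCH
  pos 5: 'e' -> no (excluded)
  pos 6: 'd' -> MATCH
  pos 7: 'c' -> no (excluded)
  pos 8: 'd' -> MATCH
  pos 9: 'e' -> no (excluded)
  pos 10: 'c' -> no (excluded)
Total matches: 3

3


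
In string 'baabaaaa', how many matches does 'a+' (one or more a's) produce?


Pattern 'a+' matches one or more consecutive a's.
String: 'baabaaaa'
Scanning for runs of a:
  Match 1: 'aa' (length 2)
  Match 2: 'aaaa' (length 4)
Total matches: 2

2


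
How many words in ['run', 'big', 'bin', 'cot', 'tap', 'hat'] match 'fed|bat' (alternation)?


Alternation 'fed|bat' matches either 'fed' or 'bat'.
Checking each word:
  'run' -> no
  'big' -> no
  'bin' -> no
  'cot' -> no
  'tap' -> no
  'hat' -> no
Matches: []
Count: 0

0


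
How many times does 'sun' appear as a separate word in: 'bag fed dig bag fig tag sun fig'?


Scanning each word for exact match 'sun':
  Word 1: 'bag' -> no
  Word 2: 'fed' -> no
  Word 3: 'dig' -> no
  Word 4: 'bag' -> no
  Word 5: 'fig' -> no
  Word 6: 'tag' -> no
  Word 7: 'sun' -> MATCH
  Word 8: 'fig' -> no
Total matches: 1

1


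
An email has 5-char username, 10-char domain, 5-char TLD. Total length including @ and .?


An email address has format: username@domain.tld
Username length: 5
'@' character: 1
Domain length: 10
'.' character: 1
TLD length: 5
Total = 5 + 1 + 10 + 1 + 5 = 22

22


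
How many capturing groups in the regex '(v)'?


To count capturing groups, count each '(' that starts a group.
Pattern: '(v)'
Walking through the pattern:
  Position 0: '(' -> group #1
Total capturing groups: 1

1


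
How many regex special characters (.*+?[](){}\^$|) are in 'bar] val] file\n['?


Regex special characters are: . * + ? [ ] ( ) { } \ ^ $ |
Scanning 'bar] val] file\n[':
  pos 3: ']' -> SPECIAL
  pos 8: ']' -> SPECIAL
  pos 14: '\' -> SPECIAL
  pos 16: '[' -> SPECIAL
Special chars found: [']', ']', '\\', '[']
Total: 4

4


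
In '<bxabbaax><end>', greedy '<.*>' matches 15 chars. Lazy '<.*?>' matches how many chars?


Greedy '<.*>' tries to match as MUCH as possible.
Lazy '<.*?>' tries to match as LITTLE as possible.

String: '<bxabbaax><end>'
Greedy '<.*>' starts at first '<' and extends to the LAST '>': '<bxabbaax><end>' (15 chars)
Lazy '<.*?>' starts at first '<' and stops at the FIRST '>': '<bxabbaax>' (10 chars)

10


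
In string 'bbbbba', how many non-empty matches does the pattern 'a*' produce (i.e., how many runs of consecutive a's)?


Pattern 'a*' matches zero or more a's. We want non-empty runs of consecutive a's.
String: 'bbbbba'
Walking through the string to find runs of a's:
  Run 1: positions 5-5 -> 'a'
Non-empty runs found: ['a']
Count: 1

1


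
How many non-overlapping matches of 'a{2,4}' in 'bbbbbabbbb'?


Pattern 'a{2,4}' matches between 2 and 4 consecutive a's (greedy).
String: 'bbbbbabbbb'
Finding runs of a's and applying greedy matching:
  Run at pos 5: 'a' (length 1)
Matches: []
Count: 0

0


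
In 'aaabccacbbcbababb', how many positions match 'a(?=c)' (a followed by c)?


Lookahead 'a(?=c)' matches 'a' only when followed by 'c'.
String: 'aaabccacbbcbababb'
Checking each position where char is 'a':
  pos 0: 'a' -> no (next='a')
  pos 1: 'a' -> no (next='a')
  pos 2: 'a' -> no (next='b')
  pos 6: 'a' -> MATCH (next='c')
  pos 12: 'a' -> no (next='b')
  pos 14: 'a' -> no (next='b')
Matching positions: [6]
Count: 1

1


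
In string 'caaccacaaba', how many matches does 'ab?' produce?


Pattern 'ab?' matches 'a' optionally followed by 'b'.
String: 'caaccacaaba'
Scanning left to right for 'a' then checking next char:
  Match 1: 'a' (a not followed by b)
  Match 2: 'a' (a not followed by b)
  Match 3: 'a' (a not followed by b)
  Match 4: 'a' (a not followed by b)
  Match 5: 'ab' (a followed by b)
  Match 6: 'a' (a not followed by b)
Total matches: 6

6
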